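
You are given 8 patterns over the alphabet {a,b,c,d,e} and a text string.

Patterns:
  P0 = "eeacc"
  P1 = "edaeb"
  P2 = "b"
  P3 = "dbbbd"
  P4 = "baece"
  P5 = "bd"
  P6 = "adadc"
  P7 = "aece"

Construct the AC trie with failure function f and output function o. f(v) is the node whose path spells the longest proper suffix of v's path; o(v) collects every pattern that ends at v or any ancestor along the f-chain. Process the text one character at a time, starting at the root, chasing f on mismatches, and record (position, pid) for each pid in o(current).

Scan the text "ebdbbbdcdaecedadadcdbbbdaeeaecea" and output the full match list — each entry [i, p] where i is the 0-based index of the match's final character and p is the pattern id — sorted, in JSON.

Build automaton:
Trie nodes:
  n0 'ε': a→21 b→10 d→11 e→1
  n1 'e': d→6 e→2
  n2 'ee': a→3
  n3 'eea': c→4
  n4 'eeac': c→5
  n5 'eeacc': ·  [P0 ends]
  n6 'ed': a→7
  n7 'eda': e→8
  n8 'edae': b→9
  n9 'edaeb': ·  [P1 ends]
  n10 'b': a→16 d→20  [P2 ends]
  n11 'd': b→12
  n12 'db': b→13
  n13 'dbb': b→14
  n14 'dbbb': d→15
  n15 'dbbbd': ·  [P3 ends]
  n16 'ba': e→17
  n17 'bae': c→18
  n18 'baec': e→19
  n19 'baece': ·  [P4 ends]
  n20 'bd': ·  [P5 ends]
  n21 'a': d→22 e→26
  n22 'ad': a→23
  n23 'ada': d→24
  n24 'adad': c→25
  n25 'adadc': ·  [P6 ends]
  n26 'ae': c→27
  n27 'aec': e→28
  n28 'aece': ·  [P7 ends]

Failure links (BFS by depth):
  fail(1) 'e': from fail(0)=0 chase 'e': 0 ⇒ 0;  out=∅∪out(0)=∅
  fail(10) 'b': from fail(0)=0 chase 'b': 0 ⇒ 0;  out={2}∪out(0)={2}
  fail(11) 'd': from fail(0)=0 chase 'd': 0 ⇒ 0;  out=∅∪out(0)=∅
  fail(21) 'a': from fail(0)=0 chase 'a': 0 ⇒ 0;  out=∅∪out(0)=∅
  fail(2) 'ee': from fail(1)=0 chase 'e': 0 ⇒ 1;  out=∅∪out(1)=∅
  fail(6) 'ed': from fail(1)=0 chase 'd': 0 ⇒ 11;  out=∅∪out(11)=∅
  fail(12) 'db': from fail(11)=0 chase 'b': 0 ⇒ 10;  out=∅∪out(10)={2}
  fail(16) 'ba': from fail(10)=0 chase 'a': 0 ⇒ 21;  out=∅∪out(21)=∅
  fail(20) 'bd': from fail(10)=0 chase 'd': 0 ⇒ 11;  out={5}∪out(11)={5}
  fail(22) 'ad': from fail(21)=0 chase 'd': 0 ⇒ 11;  out=∅∪out(11)=∅
  fail(26) 'ae': from fail(21)=0 chase 'e': 0 ⇒ 1;  out=∅∪out(1)=∅
  fail(3) 'eea': from fail(2)=1 chase 'a': 1→0 ⇒ 21;  out=∅∪out(21)=∅
  fail(7) 'eda': from fail(6)=11 chase 'a': 11→0 ⇒ 21;  out=∅∪out(21)=∅
  fail(13) 'dbb': from fail(12)=10 chase 'b': 10→0 ⇒ 10;  out=∅∪out(10)={2}
  fail(17) 'bae': from fail(16)=21 chase 'e': 21 ⇒ 26;  out=∅∪out(26)=∅
  fail(23) 'ada': from fail(22)=11 chase 'a': 11→0 ⇒ 21;  out=∅∪out(21)=∅
  fail(27) 'aec': from fail(26)=1 chase 'c': 1→0 ⇒ 0;  out=∅∪out(0)=∅
  fail(4) 'eeac': from fail(3)=21 chase 'c': 21→0 ⇒ 0;  out=∅∪out(0)=∅
  fail(8) 'edae': from fail(7)=21 chase 'e': 21 ⇒ 26;  out=∅∪out(26)=∅
  fail(14) 'dbbb': from fail(13)=10 chase 'b': 10→0 ⇒ 10;  out=∅∪out(10)={2}
  fail(18) 'baec': from fail(17)=26 chase 'c': 26 ⇒ 27;  out=∅∪out(27)=∅
  fail(24) 'adad': from fail(23)=21 chase 'd': 21 ⇒ 22;  out=∅∪out(22)=∅
  fail(28) 'aece': from fail(27)=0 chase 'e': 0 ⇒ 1;  out={7}∪out(1)={7}
  fail(5) 'eeacc': from fail(4)=0 chase 'c': 0 ⇒ 0;  out={0}∪out(0)={0}
  fail(9) 'edaeb': from fail(8)=26 chase 'b': 26→1→0 ⇒ 10;  out={1}∪out(10)={1,2}
  fail(15) 'dbbbd': from fail(14)=10 chase 'd': 10 ⇒ 20;  out={3}∪out(20)={3,5}
  fail(19) 'baece': from fail(18)=27 chase 'e': 27 ⇒ 28;  out={4}∪out(28)={4,7}
  fail(25) 'adadc': from fail(24)=22 chase 'c': 22→11→0 ⇒ 0;  out={6}∪out(0)={6}

Text stream:
[0] read 'e'  n0⇒n1
[1] read 'b'  n1⇒n10 (via fail)  emit P2@[1:1]
[2] read 'd'  n10⇒n20  emit P5@[1:2]
[3] read 'b'  n20⇒n12 (via fail)  emit P2@[3:3]
[4] read 'b'  n12⇒n13  emit P2@[4:4]
[5] read 'b'  n13⇒n14  emit P2@[5:5]
[6] read 'd'  n14⇒n15  emit P3@[2:6],P5@[5:6]
[7] read 'c'  n15⇒n0 (via fail)
[8] read 'd'  n0⇒n11
[9] read 'a'  n11⇒n21 (via fail)
[10] read 'e'  n21⇒n26
[11] read 'c'  n26⇒n27
[12] read 'e'  n27⇒n28  emit P7@[9:12]
[13] read 'd'  n28⇒n6 (via fail)
[14] read 'a'  n6⇒n7
[15] read 'd'  n7⇒n22 (via fail)
[16] read 'a'  n22⇒n23
[17] read 'd'  n23⇒n24
[18] read 'c'  n24⇒n25  emit P6@[14:18]
[19] read 'd'  n25⇒n11 (via fail)
[20] read 'b'  n11⇒n12  emit P2@[20:20]
[21] read 'b'  n12⇒n13  emit P2@[21:21]
[22] read 'b'  n13⇒n14  emit P2@[22:22]
[23] read 'd'  n14⇒n15  emit P3@[19:23],P5@[22:23]
[24] read 'a'  n15⇒n21 (via fail)
[25] read 'e'  n21⇒n26
[26] read 'e'  n26⇒n2 (via fail)
[27] read 'a'  n2⇒n3
[28] read 'e'  n3⇒n26 (via fail)
[29] read 'c'  n26⇒n27
[30] read 'e'  n27⇒n28  emit P7@[27:30]
[31] read 'a'  n28⇒n21 (via fail)

Matches: [[1,2],[2,5],[3,2],[4,2],[5,2],[6,3],[6,5],[12,7],[18,6],[20,2],[21,2],[22,2],[23,3],[23,5],[30,7]]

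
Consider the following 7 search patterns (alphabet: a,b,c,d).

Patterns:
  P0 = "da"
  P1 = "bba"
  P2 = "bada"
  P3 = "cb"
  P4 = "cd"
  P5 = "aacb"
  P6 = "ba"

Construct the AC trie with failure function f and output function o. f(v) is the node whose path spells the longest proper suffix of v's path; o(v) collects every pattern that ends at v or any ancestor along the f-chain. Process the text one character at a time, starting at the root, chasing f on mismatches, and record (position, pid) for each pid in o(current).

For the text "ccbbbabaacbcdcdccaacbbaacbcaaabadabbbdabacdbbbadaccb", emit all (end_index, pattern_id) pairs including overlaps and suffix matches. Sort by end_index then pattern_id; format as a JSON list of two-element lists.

Build:
Trie nodes:
  n0 'ε': a→12 b→3 c→9 d→1
  n1 'd': a→2
  n2 'da': ·  [P0 ends]
  n3 'b': a→6 b→4
  n4 'bb': a→5
  n5 'bba': ·  [P1 ends]
  n6 'ba': d→7  [P6 ends]
  n7 'bad': a→8
  n8 'bada': ·  [P2 ends]
  n9 'c': b→10 d→11
  n10 'cb': ·  [P3 ends]
  n11 'cd': ·  [P4 ends]
  n12 'a': a→13
  n13 'aa': c→14
  n14 'aac': b→15
  n15 'aacb': ·  [P5 ends]

Failure links (BFS by depth):
  n1('d'): parent n0 fail=0; on 'd' 0 → fail=0;  out ∅∪∅=∅
  n3('b'): parent n0 fail=0; on 'b' 0 → fail=0;  out ∅∪∅=∅
  n9('c'): parent n0 fail=0; on 'c' 0 → fail=0;  out ∅∪∅=∅
  n12('a'): parent n0 fail=0; on 'a' 0 → fail=0;  out ∅∪∅=∅
  n2('da'): parent n1 fail=0; on 'a' 0 → fail=12;  out {0}∪∅={0}
  n4('bb'): parent n3 fail=0; on 'b' 0 → fail=3;  out ∅∪∅=∅
  n6('ba'): parent n3 fail=0; on 'a' 0 → fail=12;  out {6}∪∅={6}
  n10('cb'): parent n9 fail=0; on 'b' 0 → fail=3;  out {3}∪∅={3}
  n11('cd'): parent n9 fail=0; on 'd' 0 → fail=1;  out {4}∪∅={4}
  n13('aa'): parent n12 fail=0; on 'a' 0 → fail=12;  out ∅∪∅=∅
  n5('bba'): parent n4 fail=3; on 'a' 3 → fail=6;  out {1}∪{6}={1,6}
  n7('bad'): parent n6 fail=12; on 'd' 12→0 → fail=1;  out ∅∪∅=∅
  n14('aac'): parent n13 fail=12; on 'c' 12→0 → fail=9;  out ∅∪∅=∅
  n8('bada'): parent n7 fail=1; on 'a' 1 → fail=2;  out {2}∪{0}={0,2}
  n15('aacb'): parent n14 fail=9; on 'b' 9 → fail=10;  out {5}∪{3}={3,5}

Text stream:
pos 0 'c': at 9
pos 1 'c': at 9 (fail-walked)
pos 2 'b': at 10  ** P3@[1:2]
pos 3 'b': at 4 (fail-walked)
pos 4 'b': at 4 (fail-walked)
pos 5 'a': at 5  ** P1@[3:5],P6@[4:5]
pos 6 'b': at 3 (fail-walked)
pos 7 'a': at 6  ** P6@[6:7]
pos 8 'a': at 13 (fail-walked)
pos 9 'c': at 14
pos 10 'b': at 15  ** P3@[9:10],P5@[7:10]
pos 11 'c': at 9 (fail-walked)
pos 12 'd': at 11  ** P4@[11:12]
pos 13 'c': at 9 (fail-walked)
pos 14 'd': at 11  ** P4@[13:14]
pos 15 'c': at 9 (fail-walked)
pos 16 'c': at 9 (fail-walked)
pos 17 'a': at 12 (fail-walked)
pos 18 'a': at 13
pos 19 'c': at 14
pos 20 'b': at 15  ** P3@[19:20],P5@[17:20]
pos 21 'b': at 4 (fail-walked)
pos 22 'a': at 5  ** P1@[20:22],P6@[21:22]
pos 23 'a': at 13 (fail-walked)
pos 24 'c': at 14
pos 25 'b': at 15  ** P3@[24:25],P5@[22:25]
pos 26 'c': at 9 (fail-walked)
pos 27 'a': at 12 (fail-walked)
pos 28 'a': at 13
pos 29 'a': at 13 (fail-walked)
pos 30 'b': at 3 (fail-walked)
pos 31 'a': at 6  ** P6@[30:31]
pos 32 'd': at 7
pos 33 'a': at 8  ** P0@[32:33],P2@[30:33]
pos 34 'b': at 3 (fail-walked)
pos 35 'b': at 4
pos 36 'b': at 4 (fail-walked)
pos 37 'd': at 1 (fail-walked)
pos 38 'a': at 2  ** P0@[37:38]
pos 39 'b': at 3 (fail-walked)
pos 40 'a': at 6  ** P6@[39:40]
pos 41 'c': at 9 (fail-walked)
pos 42 'd': at 11  ** P4@[41:42]
pos 43 'b': at 3 (fail-walked)
pos 44 'b': at 4
pos 45 'b': at 4 (fail-walked)
pos 46 'a': at 5  ** P1@[44:46],P6@[45:46]
pos 47 'd': at 7 (fail-walked)
pos 48 'a': at 8  ** P0@[47:48],P2@[45:48]
pos 49 'c': at 9 (fail-walked)
pos 50 'c': at 9 (fail-walked)
pos 51 'b': at 10  ** P3@[50:51]

All matches (sorted): [[2,3],[5,1],[5,6],[7,6],[10,3],[10,5],[12,4],[14,4],[20,3],[20,5],[22,1],[22,6],[25,3],[25,5],[31,6],[33,0],[33,2],[38,0],[40,6],[42,4],[46,1],[46,6],[48,0],[48,2],[51,3]]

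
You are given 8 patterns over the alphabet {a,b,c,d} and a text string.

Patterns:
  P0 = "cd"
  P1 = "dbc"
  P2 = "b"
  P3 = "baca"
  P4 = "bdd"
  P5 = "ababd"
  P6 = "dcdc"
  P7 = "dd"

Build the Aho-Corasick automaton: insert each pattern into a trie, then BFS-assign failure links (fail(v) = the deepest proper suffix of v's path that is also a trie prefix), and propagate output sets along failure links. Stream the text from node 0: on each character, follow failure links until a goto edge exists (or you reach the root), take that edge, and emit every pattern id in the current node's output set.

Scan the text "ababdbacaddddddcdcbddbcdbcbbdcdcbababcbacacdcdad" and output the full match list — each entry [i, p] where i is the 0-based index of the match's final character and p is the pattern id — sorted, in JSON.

Build automaton:
Trie (insert patterns):
  0='ε' goto a→12 b→6 c→1 d→3
  1='c' goto d→2
  2='cd' goto ·  ←P0
  3='d' goto b→4 c→17 d→20
  4='db' goto c→5
  5='dbc' goto ·  ←P1
  6='b' goto a→7 d→10  ←P2
  7='ba' goto c→8
  8='bac' goto a→9
  9='baca' goto ·  ←P3
  10='bd' goto d→11
  11='bdd' goto ·  ←P4
  12='a' goto b→13
  13='ab' goto a→14
  14='aba' goto b→15
  15='abab' goto d→16
  16='ababd' goto ·  ←P5
  17='dc' goto d→18
  18='dcd' goto c→19
  19='dcdc' goto ·  ←P6
  20='dd' goto ·  ←P7

Failure links (BFS by depth):
  n1('c'): parent n0 fail=0; on 'c' 0 → fail=0;  out ∅∪∅=∅
  n3('d'): parent n0 fail=0; on 'd' 0 → fail=0;  out ∅∪∅=∅
  n6('b'): parent n0 fail=0; on 'b' 0 → fail=0;  out {2}∪∅={2}
  n12('a'): parent n0 fail=0; on 'a' 0 → fail=0;  out ∅∪∅=∅
  n2('cd'): parent n1 fail=0; on 'd' 0 → fail=3;  out {0}∪∅={0}
  n4('db'): parent n3 fail=0; on 'b' 0 → fail=6;  out ∅∪{2}={2}
  n7('ba'): parent n6 fail=0; on 'a' 0 → fail=12;  out ∅∪∅=∅
  n10('bd'): parent n6 fail=0; on 'd' 0 → fail=3;  out ∅∪∅=∅
  n13('ab'): parent n12 fail=0; on 'b' 0 → fail=6;  out ∅∪{2}={2}
  n17('dc'): parent n3 fail=0; on 'c' 0 → fail=1;  out ∅∪∅=∅
  n20('dd'): parent n3 fail=0; on 'd' 0 → fail=3;  out {7}∪∅={7}
  n5('dbc'): parent n4 fail=6; on 'c' 6→0 → fail=1;  out {1}∪∅={1}
  n8('bac'): parent n7 fail=12; on 'c' 12→0 → fail=1;  out ∅∪∅=∅
  n11('bdd'): parent n10 fail=3; on 'd' 3 → fail=20;  out {4}∪{7}={4,7}
  n14('aba'): parent n13 fail=6; on 'a' 6 → fail=7;  out ∅∪∅=∅
  n18('dcd'): parent n17 fail=1; on 'd' 1 → fail=2;  out ∅∪{0}={0}
  n9('baca'): parent n8 fail=1; on 'a' 1→0 → fail=12;  out {3}∪∅={3}
  n15('abab'): parent n14 fail=7; on 'b' 7→12 → fail=13;  out ∅∪{2}={2}
  n19('dcdc'): parent n18 fail=2; on 'c' 2→3 → fail=17;  out {6}∪∅={6}
  n16('ababd'): parent n15 fail=13; on 'd' 13→6 → fail=10;  out {5}∪∅={5}

Scan:
[0] read 'a'  n0⇒n12
[1] read 'b'  n12⇒n13  → match P2@[1:1]
[2] read 'a'  n13⇒n14
[3] read 'b'  n14⇒n15  → match P2@[3:3]
[4] read 'd'  n15⇒n16  → match P5@[0:4]
[5] read 'b'  n16⇒n4 ·f  → match P2@[5:5]
[6] read 'a'  n4⇒n7 ·f
[7] read 'c'  n7⇒n8
[8] read 'a'  n8⇒n9  → match P3@[5:8]
[9] read 'd'  n9⇒n3 ·f
[10] read 'd'  n3⇒n20  → match P7@[9:10]
[11] read 'd'  n20⇒n20 ·f  → match P7@[10:11]
[12] read 'd'  n20⇒n20 ·f  → match P7@[11:12]
[13] read 'd'  n20⇒n20 ·f  → match P7@[12:13]
[14] read 'd'  n20⇒n20 ·f  → match P7@[13:14]
[15] read 'c'  n20⇒n17 ·f
[16] read 'd'  n17⇒n18  → match P0@[15:16]
[17] read 'c'  n18⇒n19  → match P6@[14:17]
[18] read 'b'  n19⇒n6 ·f  → match P2@[18:18]
[19] read 'd'  n6⇒n10
[20] read 'd'  n10⇒n11  → match P4@[18:20],P7@[19:20]
[21] read 'b'  n11⇒n4 ·f  → match P2@[21:21]
[22] read 'c'  n4⇒n5  → match P1@[20:22]
[23] read 'd'  n5⇒n2 ·f  → match P0@[22:23]
[24] read 'b'  n2⇒n4 ·f  → match P2@[24:24]
[25] read 'c'  n4⇒n5  → match P1@[23:25]
[26] read 'b'  n5⇒n6 ·f  → match P2@[26:26]
[27] read 'b'  n6⇒n6 ·f  → match P2@[27:27]
[28] read 'd'  n6⇒n10
[29] read 'c'  n10⇒n17 ·f
[30] read 'd'  n17⇒n18  → match P0@[29:30]
[31] read 'c'  n18⇒n19  → match P6@[28:31]
[32] read 'b'  n19⇒n6 ·f  → match P2@[32:32]
[33] read 'a'  n6⇒n7
[34] read 'b'  n7⇒n13 ·f  → match P2@[34:34]
[35] read 'a'  n13⇒n14
[36] read 'b'  n14⇒n15  → match P2@[36:36]
[37] read 'c'  n15⇒n1 ·f
[38] read 'b'  n1⇒n6 ·f  → match P2@[38:38]
[39] read 'a'  n6⇒n7
[40] read 'c'  n7⇒n8
[41] read 'a'  n8⇒n9  → match P3@[38:41]
[42] read 'c'  n9⇒n1 ·f
[43] read 'd'  n1⇒n2  → match P0@[42:43]
[44] read 'c'  n2⇒n17 ·f
[45] read 'd'  n17⇒n18  → match P0@[44:45]
[46] read 'a'  n18⇒n12 ·f
[47] read 'd'  n12⇒n3 ·f

All matches (sorted): [[1,2],[3,2],[4,5],[5,2],[8,3],[10,7],[11,7],[12,7],[13,7],[14,7],[16,0],[17,6],[18,2],[20,4],[20,7],[21,2],[22,1],[23,0],[24,2],[25,1],[26,2],[27,2],[30,0],[31,6],[32,2],[34,2],[36,2],[38,2],[41,3],[43,0],[45,0]]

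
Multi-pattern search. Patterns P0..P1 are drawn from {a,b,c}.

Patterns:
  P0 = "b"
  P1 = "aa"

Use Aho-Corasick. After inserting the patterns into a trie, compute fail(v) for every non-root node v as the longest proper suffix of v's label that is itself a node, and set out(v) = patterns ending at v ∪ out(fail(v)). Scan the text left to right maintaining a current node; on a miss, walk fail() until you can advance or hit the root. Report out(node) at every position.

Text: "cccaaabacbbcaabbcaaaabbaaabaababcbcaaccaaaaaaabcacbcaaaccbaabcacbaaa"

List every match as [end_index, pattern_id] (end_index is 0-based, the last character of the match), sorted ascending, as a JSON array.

Build automaton:
Trie (insert patterns):
  0='ε' goto a→2 b→1
  1='b' goto ·  ←P0
  2='a' goto a→3
  3='aa' goto ·  ←P1

BFS fail/out derivation:
  fail(1) 'b': from fail(0)=0 chase 'b': 0 ⇒ 0;  out={0}∪out(0)={0}
  fail(2) 'a': from fail(0)=0 chase 'a': 0 ⇒ 0;  out=∅∪out(0)=∅
  fail(3) 'aa': from fail(2)=0 chase 'a': 0 ⇒ 2;  out={1}∪out(2)={1}

Scan:
[0] read 'c'  n0⇒n0
[1] read 'c'  n0⇒n0
[2] read 'c'  n0⇒n0
[3] read 'a'  n0⇒n2
[4] read 'a'  n2⇒n3  emit P1@[3:4]
[5] read 'a'  n3⇒n3 (via fail)  emit P1@[4:5]
[6] read 'b'  n3⇒n1 (via fail)  emit P0@[6:6]
[7] read 'a'  n1⇒n2 (via fail)
[8] read 'c'  n2⇒n0 (via fail)
[9] read 'b'  n0⇒n1  emit P0@[9:9]
[10] read 'b'  n1⇒n1 (via fail)  emit P0@[10:10]
[11] read 'c'  n1⇒n0 (via fail)
[12] read 'a'  n0⇒n2
[13] read 'a'  n2⇒n3  emit P1@[12:13]
[14] read 'b'  n3⇒n1 (via fail)  emit P0@[14:14]
[15] read 'b'  n1⇒n1 (via fail)  emit P0@[15:15]
[16] read 'c'  n1⇒n0 (via fail)
[17] read 'a'  n0⇒n2
[18] read 'a'  n2⇒n3  emit P1@[17:18]
[19] read 'a'  n3⇒n3 (via fail)  emit P1@[18:19]
[20] read 'a'  n3⇒n3 (via fail)  emit P1@[19:20]
[21] read 'b'  n3⇒n1 (via fail)  emit P0@[21:21]
[22] read 'b'  n1⇒n1 (via fail)  emit P0@[22:22]
[23] read 'a'  n1⇒n2 (via fail)
[24] read 'a'  n2⇒n3  emit P1@[23:24]
[25] read 'a'  n3⇒n3 (via fail)  emit P1@[24:25]
[26] read 'b'  n3⇒n1 (via fail)  emit P0@[26:26]
[27] read 'a'  n1⇒n2 (via fail)
[28] read 'a'  n2⇒n3  emit P1@[27:28]
[29] read 'b'  n3⇒n1 (via fail)  emit P0@[29:29]
[30] read 'a'  n1⇒n2 (via fail)
[31] read 'b'  n2⇒n1 (via fail)  emit P0@[31:31]
[32] read 'c'  n1⇒n0 (via fail)
[33] read 'b'  n0⇒n1  emit P0@[33:33]
[34] read 'c'  n1⇒n0 (via fail)
[35] read 'a'  n0⇒n2
[36] read 'a'  n2⇒n3  emit P1@[35:36]
[37] read 'c'  n3⇒n0 (via fail)
[38] read 'c'  n0⇒n0
[39] read 'a'  n0⇒n2
[40] read 'a'  n2⇒n3  emit P1@[39:40]
[41] read 'a'  n3⇒n3 (via fail)  emit P1@[40:41]
[42] read 'a'  n3⇒n3 (via fail)  emit P1@[41:42]
[43] read 'a'  n3⇒n3 (via fail)  emit P1@[42:43]
[44] read 'a'  n3⇒n3 (via fail)  emit P1@[43:44]
[45] read 'a'  n3⇒n3 (via fail)  emit P1@[44:45]
[46] read 'b'  n3⇒n1 (via fail)  emit P0@[46:46]
[47] read 'c'  n1⇒n0 (via fail)
[48] read 'a'  n0⇒n2
[49] read 'c'  n2⇒n0 (via fail)
[50] read 'b'  n0⇒n1  emit P0@[50:50]
[51] read 'c'  n1⇒n0 (via fail)
[52] read 'a'  n0⇒n2
[53] read 'a'  n2⇒n3  emit P1@[52:53]
[54] read 'a'  n3⇒n3 (via fail)  emit P1@[53:54]
[55] read 'c'  n3⇒n0 (via fail)
[56] read 'c'  n0⇒n0
[57] read 'b'  n0⇒n1  emit P0@[57:57]
[58] read 'a'  n1⇒n2 (via fail)
[59] read 'a'  n2⇒n3  emit P1@[58:59]
[60] read 'b'  n3⇒n1 (via fail)  emit P0@[60:60]
[61] read 'c'  n1⇒n0 (via fail)
[62] read 'a'  n0⇒n2
[63] read 'c'  n2⇒n0 (via fail)
[64] read 'b'  n0⇒n1  emit P0@[64:64]
[65] read 'a'  n1⇒n2 (via fail)
[66] read 'a'  n2⇒n3  emit P1@[65:66]
[67] read 'a'  n3⇒n3 (via fail)  emit P1@[66:67]

Result: [[4,1],[5,1],[6,0],[9,0],[10,0],[13,1],[14,0],[15,0],[18,1],[19,1],[20,1],[21,0],[22,0],[24,1],[25,1],[26,0],[28,1],[29,0],[31,0],[33,0],[36,1],[40,1],[41,1],[42,1],[43,1],[44,1],[45,1],[46,0],[50,0],[53,1],[54,1],[57,0],[59,1],[60,0],[64,0],[66,1],[67,1]]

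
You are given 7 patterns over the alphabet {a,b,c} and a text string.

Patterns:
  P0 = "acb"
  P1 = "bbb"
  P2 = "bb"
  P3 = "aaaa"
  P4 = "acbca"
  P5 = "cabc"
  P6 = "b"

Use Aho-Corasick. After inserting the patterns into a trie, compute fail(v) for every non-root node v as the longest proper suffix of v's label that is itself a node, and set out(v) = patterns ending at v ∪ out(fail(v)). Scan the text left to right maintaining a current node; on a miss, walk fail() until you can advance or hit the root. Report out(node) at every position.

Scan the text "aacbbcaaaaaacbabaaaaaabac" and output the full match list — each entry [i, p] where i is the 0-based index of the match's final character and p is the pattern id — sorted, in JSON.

Construct AC machine:
Trie nodes:
  0='ε' goto a→1 b→4 c→12
  1='a' goto a→7 c→2
  2='ac' goto b→3
  3='acb' goto c→10  ←P0
  4='b' goto b→5  ←P6
  5='bb' goto b→6  ←P2
  6='bbb' goto ·  ←P1
  7='aa' goto a→8
  8='aaa' goto a→9
  9='aaaa' goto ·  ←P3
  10='acbc' goto a→11
  11='acbca' goto ·  ←P4
  12='c' goto a→13
  13='ca' goto b→14
  14='cab' goto c→15
  15='cabc' goto ·  ←P5

BFS fail/out derivation:
  fail(1) 'a': from fail(0)=0 chase 'a': 0 ⇒ 0;  out=∅∪out(0)=∅
  fail(4) 'b': from fail(0)=0 chase 'b': 0 ⇒ 0;  out={6}∪out(0)={6}
  fail(12) 'c': from fail(0)=0 chase 'c': 0 ⇒ 0;  out=∅∪out(0)=∅
  fail(2) 'ac': from fail(1)=0 chase 'c': 0 ⇒ 12;  out=∅∪out(12)=∅
  fail(5) 'bb': from fail(4)=0 chase 'b': 0 ⇒ 4;  out={2}∪out(4)={2,6}
  fail(7) 'aa': from fail(1)=0 chase 'a': 0 ⇒ 1;  out=∅∪out(1)=∅
  fail(13) 'ca': from fail(12)=0 chase 'a': 0 ⇒ 1;  out=∅∪out(1)=∅
  fail(3) 'acb': from fail(2)=12 chase 'b': 12→0 ⇒ 4;  out={0}∪out(4)={0,6}
  fail(6) 'bbb': from fail(5)=4 chase 'b': 4 ⇒ 5;  out={1}∪out(5)={1,2,6}
  fail(8) 'aaa': from fail(7)=1 chase 'a': 1 ⇒ 7;  out=∅∪out(7)=∅
  fail(14) 'cab': from fail(13)=1 chase 'b': 1→0 ⇒ 4;  out=∅∪out(4)={6}
  fail(9) 'aaaa': from fail(8)=7 chase 'a': 7 ⇒ 8;  out={3}∪out(8)={3}
  fail(10) 'acbc': from fail(3)=4 chase 'c': 4→0 ⇒ 12;  out=∅∪out(12)=∅
  fail(15) 'cabc': from fail(14)=4 chase 'c': 4→0 ⇒ 12;  out={5}∪out(12)={5}
  fail(11) 'acbca': from fail(10)=12 chase 'a': 12 ⇒ 13;  out={4}∪out(13)={4}

Scan:
[0] read 'a'  n0⇒n1
[1] read 'a'  n1⇒n7
[2] read 'c'  n7⇒n2 (via fail)
[3] read 'b'  n2⇒n3  emit P0@[1:3],P6@[3:3]
[4] read 'b'  n3⇒n5 (via fail)  emit P2@[3:4],P6@[4:4]
[5] read 'c'  n5⇒n12 (via fail)
[6] read 'a'  n12⇒n13
[7] read 'a'  n13⇒n7 (via fail)
[8] read 'a'  n7⇒n8
[9] read 'a'  n8⇒n9  emit P3@[6:9]
[10] read 'a'  n9⇒n9 (via fail)  emit P3@[7:10]
[11] read 'a'  n9⇒n9 (via fail)  emit P3@[8:11]
[12] read 'c'  n9⇒n2 (via fail)
[13] read 'b'  n2⇒n3  emit P0@[11:13],P6@[13:13]
[14] read 'a'  n3⇒n1 (via fail)
[15] read 'b'  n1⇒n4 (via fail)  emit P6@[15:15]
[16] read 'a'  n4⇒n1 (via fail)
[17] read 'a'  n1⇒n7
[18] read 'a'  n7⇒n8
[19] read 'a'  n8⇒n9  emit P3@[16:19]
[20] read 'a'  n9⇒n9 (via fail)  emit P3@[17:20]
[21] read 'a'  n9⇒n9 (via fail)  emit P3@[18:21]
[22] read 'b'  n9⇒n4 (via fail)  emit P6@[22:22]
[23] read 'a'  n4⇒n1 (via fail)
[24] read 'c'  n1⇒n2

Matches: [[3,0],[3,6],[4,2],[4,6],[9,3],[10,3],[11,3],[13,0],[13,6],[15,6],[19,3],[20,3],[21,3],[22,6]]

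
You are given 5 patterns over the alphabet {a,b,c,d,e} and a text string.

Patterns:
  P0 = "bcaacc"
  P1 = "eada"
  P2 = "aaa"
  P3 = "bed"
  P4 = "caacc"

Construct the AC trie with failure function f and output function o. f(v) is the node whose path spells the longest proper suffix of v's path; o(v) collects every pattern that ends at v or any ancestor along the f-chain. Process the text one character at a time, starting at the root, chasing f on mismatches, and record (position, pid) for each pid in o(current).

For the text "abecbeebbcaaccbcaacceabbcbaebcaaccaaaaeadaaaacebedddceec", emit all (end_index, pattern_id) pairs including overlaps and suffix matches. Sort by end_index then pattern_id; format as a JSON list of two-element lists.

Construct AC machine:
Trie (insert patterns):
  n0 'ε': a→11 b→1 c→16 e→7
  n1 'b': c→2 e→14
  n2 'bc': a→3
  n3 'bca': a→4
  n4 'bcaa': c→5
  n5 'bcaac': c→6
  n6 'bcaacc': ·  [P0 ends]
  n7 'e': a→8
  n8 'ea': d→9
  n9 'ead': a→10
  n10 'eada': ·  [P1 ends]
  n11 'a': a→12
  n12 'aa': a→13
  n13 'aaa': ·  [P2 ends]
  n14 'be': d→15
  n15 'bed': ·  [P3 ends]
  n16 'c': a→17
  n17 'ca': a→18
  n18 'caa': c→19
  n19 'caac': c→20
  n20 'caacc': ·  [P4 ends]

BFS fail/out derivation:
  n1('b'): parent n0 fail=0; on 'b' 0 → fail=0;  out ∅∪∅=∅
  n7('e'): parent n0 fail=0; on 'e' 0 → fail=0;  out ∅∪∅=∅
  n11('a'): parent n0 fail=0; on 'a' 0 → fail=0;  out ∅∪∅=∅
  n16('c'): parent n0 fail=0; on 'c' 0 → fail=0;  out ∅∪∅=∅
  n2('bc'): parent n1 fail=0; on 'c' 0 → fail=16;  out ∅∪∅=∅
  n8('ea'): parent n7 fail=0; on 'a' 0 → fail=11;  out ∅∪∅=∅
  n12('aa'): parent n11 fail=0; on 'a' 0 → fail=11;  out ∅∪∅=∅
  n14('be'): parent n1 fail=0; on 'e' 0 → fail=7;  out ∅∪∅=∅
  n17('ca'): parent n16 fail=0; on 'a' 0 → fail=11;  out ∅∪∅=∅
  n3('bca'): parent n2 fail=16; on 'a' 16 → fail=17;  out ∅∪∅=∅
  n9('ead'): parent n8 fail=11; on 'd' 11→0 → fail=0;  out ∅∪∅=∅
  n13('aaa'): parent n12 fail=11; on 'a' 11 → fail=12;  out {2}∪∅={2}
  n15('bed'): parent n14 fail=7; on 'd' 7→0 → fail=0;  out {3}∪∅={3}
  n18('caa'): parent n17 fail=11; on 'a' 11 → fail=12;  out ∅∪∅=∅
  n4('bcaa'): parent n3 fail=17; on 'a' 17 → fail=18;  out ∅∪∅=∅
  n10('eada'): parent n9 fail=0; on 'a' 0 → fail=11;  out {1}∪∅={1}
  n19('caac'): parent n18 fail=12; on 'c' 12→11→0 → fail=16;  out ∅∪∅=∅
  n5('bcaac'): parent n4 fail=18; on 'c' 18 → fail=19;  out ∅∪∅=∅
  n20('caacc'): parent n19 fail=16; on 'c' 16→0 → fail=16;  out {4}∪∅={4}
  n6('bcaacc'): parent n5 fail=19; on 'c' 19 → fail=20;  out {0}∪{4}={0,4}

Run:
i=0 'a': node 0→11
i=1 'b': node 11→1 (fail-walked)
i=2 'e': node 1→14
i=3 'c': node 14→16 (fail-walked)
i=4 'b': node 16→1 (fail-walked)
i=5 'e': node 1→14
i=6 'e': node 14→7 (fail-walked)
i=7 'b': node 7→1 (fail-walked)
i=8 'b': node 1→1 (fail-walked)
i=9 'c': node 1→2
i=10 'a': node 2→3
i=11 'a': node 3→4
i=12 'c': node 4→5
i=13 'c': node 5→6  emit P0@[8:13],P4@[9:13]
i=14 'b': node 6→1 (fail-walked)
i=15 'c': node 1→2
i=16 'a': node 2→3
i=17 'a': node 3→4
i=18 'c': node 4→5
i=19 'c': node 5→6  emit P0@[14:19],P4@[15:19]
i=20 'e': node 6→7 (fail-walked)
i=21 'a': node 7→8
i=22 'b': node 8→1 (fail-walked)
i=23 'b': node 1→1 (fail-walked)
i=24 'c': node 1→2
i=25 'b': node 2→1 (fail-walked)
i=26 'a': node 1→11 (fail-walked)
i=27 'e': node 11→7 (fail-walked)
i=28 'b': node 7→1 (fail-walked)
i=29 'c': node 1→2
i=30 'a': node 2→3
i=31 'a': node 3→4
i=32 'c': node 4→5
i=33 'c': node 5→6  emit P0@[28:33],P4@[29:33]
i=34 'a': node 6→17 (fail-walked)
i=35 'a': node 17→18
i=36 'a': node 18→13 (fail-walked)  emit P2@[34:36]
i=37 'a': node 13→13 (fail-walked)  emit P2@[35:37]
i=38 'e': node 13→7 (fail-walked)
i=39 'a': node 7→8
i=40 'd': node 8→9
i=41 'a': node 9→10  emit P1@[38:41]
i=42 'a': node 10→12 (fail-walked)
i=43 'a': node 12→13  emit P2@[41:43]
i=44 'a': node 13→13 (fail-walked)  emit P2@[42:44]
i=45 'c': node 13→16 (fail-walked)
i=46 'e': node 16→7 (fail-walked)
i=47 'b': node 7→1 (fail-walked)
i=48 'e': node 1→14
i=49 'd': node 14→15  emit P3@[47:49]
i=50 'd': node 15→0 (fail-walked)
i=51 'd': node 0→0
i=52 'c': node 0→16
i=53 'e': node 16→7 (fail-walked)
i=54 'e': node 7→7 (fail-walked)
i=55 'c': node 7→16 (fail-walked)

All matches (sorted): [[13,0],[13,4],[19,0],[19,4],[33,0],[33,4],[36,2],[37,2],[41,1],[43,2],[44,2],[49,3]]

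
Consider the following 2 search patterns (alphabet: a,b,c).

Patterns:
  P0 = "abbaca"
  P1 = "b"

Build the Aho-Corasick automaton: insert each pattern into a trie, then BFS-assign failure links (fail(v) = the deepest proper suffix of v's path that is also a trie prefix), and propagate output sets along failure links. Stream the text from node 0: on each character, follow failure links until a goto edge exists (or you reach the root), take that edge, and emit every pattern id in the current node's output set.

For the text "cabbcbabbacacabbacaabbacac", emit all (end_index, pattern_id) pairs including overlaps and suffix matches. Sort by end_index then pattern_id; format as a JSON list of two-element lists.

Build:
Trie nodes:
  n0 'ε': a→1 b→7
  n1 'a': b→2
  n2 'ab': b→3
  n3 'abb': a→4
  n4 'abba': c→5
  n5 'abbac': a→6
  n6 'abbaca': ·  [P0 ends]
  n7 'b': ·  [P1 ends]

Failure links (BFS by depth):
  n1('a'): parent n0 fail=0; on 'a' 0 → fail=0;  out ∅∪∅=∅
  n7('b'): parent n0 fail=0; on 'b' 0 → fail=0;  out {1}∪∅={1}
  n2('ab'): parent n1 fail=0; on 'b' 0 → fail=7;  out ∅∪{1}={1}
  n3('abb'): parent n2 fail=7; on 'b' 7→0 → fail=7;  out ∅∪{1}={1}
  n4('abba'): parent n3 fail=7; on 'a' 7→0 → fail=1;  out ∅∪∅=∅
  n5('abbac'): parent n4 fail=1; on 'c' 1→0 → fail=0;  out ∅∪∅=∅
  n6('abbaca'): parent n5 fail=0; on 'a' 0 → fail=1;  out {0}∪∅={0}

Scan:
pos 0 'c': at 0
pos 1 'a': at 1
pos 2 'b': at 2  → match P1@[2:2]
pos 3 'b': at 3  → match P1@[3:3]
pos 4 'c': at 0 (fail-walked)
pos 5 'b': at 7  → match P1@[5:5]
pos 6 'a': at 1 (fail-walked)
pos 7 'b': at 2  → match P1@[7:7]
pos 8 'b': at 3  → match P1@[8:8]
pos 9 'a': at 4
pos 10 'c': at 5
pos 11 'a': at 6  → match P0@[6:11]
pos 12 'c': at 0 (fail-walked)
pos 13 'a': at 1
pos 14 'b': at 2  → match P1@[14:14]
pos 15 'b': at 3  → match P1@[15:15]
pos 16 'a': at 4
pos 17 'c': at 5
pos 18 'a': at 6  → match P0@[13:18]
pos 19 'a': at 1 (fail-walked)
pos 20 'b': at 2  → match P1@[20:20]
pos 21 'b': at 3  → match P1@[21:21]
pos 22 'a': at 4
pos 23 'c': at 5
pos 24 'a': at 6  → match P0@[19:24]
pos 25 'c': at 0 (fail-walked)

Result: [[2,1],[3,1],[5,1],[7,1],[8,1],[11,0],[14,1],[15,1],[18,0],[20,1],[21,1],[24,0]]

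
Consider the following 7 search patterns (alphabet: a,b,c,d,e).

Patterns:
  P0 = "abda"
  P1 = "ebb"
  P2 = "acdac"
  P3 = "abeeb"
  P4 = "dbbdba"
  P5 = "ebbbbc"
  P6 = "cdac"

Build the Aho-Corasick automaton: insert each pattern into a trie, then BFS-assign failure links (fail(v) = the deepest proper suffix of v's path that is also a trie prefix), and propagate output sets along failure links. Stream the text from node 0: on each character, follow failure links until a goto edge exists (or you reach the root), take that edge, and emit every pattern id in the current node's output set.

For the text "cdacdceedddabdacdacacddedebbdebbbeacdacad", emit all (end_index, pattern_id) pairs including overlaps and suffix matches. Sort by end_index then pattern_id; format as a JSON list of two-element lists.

Build:
Trie nodes:
  n0 'ε': a→1 c→24 d→15 e→5
  n1 'a': b→2 c→8
  n2 'ab': d→3 e→12
  n3 'abd': a→4
  n4 'abda': ·  [P0 ends]
  n5 'e': b→6
  n6 'eb': b→7
  n7 'ebb': b→21  [P1 ends]
  n8 'ac': d→9
  n9 'acd': a→10
  n10 'acda': c→11
  n11 'acdac': ·  [P2 ends]
  n12 'abe': e→13
  n13 'abee': b→14
  n14 'abeeb': ·  [P3 ends]
  n15 'd': b→16
  n16 'db': b→17
  n17 'dbb': d→18
  n18 'dbbd': b→19
  n19 'dbbdb': a→20
  n20 'dbbdba': ·  [P4 ends]
  n21 'ebbb': b→22
  n22 'ebbbb': c→23
  n23 'ebbbbc': ·  [P5 ends]
  n24 'c': d→25
  n25 'cd': a→26
  n26 'cda': c→27
  n27 'cdac': ·  [P6 ends]

BFS fail/out derivation:
  fail(1) 'a': from fail(0)=0 chase 'a': 0 ⇒ 0;  out=∅∪out(0)=∅
  fail(5) 'e': from fail(0)=0 chase 'e': 0 ⇒ 0;  out=∅∪out(0)=∅
  fail(15) 'd': from fail(0)=0 chase 'd': 0 ⇒ 0;  out=∅∪out(0)=∅
  fail(24) 'c': from fail(0)=0 chase 'c': 0 ⇒ 0;  out=∅∪out(0)=∅
  fail(2) 'ab': from fail(1)=0 chase 'b': 0 ⇒ 0;  out=∅∪out(0)=∅
  fail(6) 'eb': from fail(5)=0 chase 'b': 0 ⇒ 0;  out=∅∪out(0)=∅
  fail(8) 'ac': from fail(1)=0 chase 'c': 0 ⇒ 24;  out=∅∪out(24)=∅
  fail(16) 'db': from fail(15)=0 chase 'b': 0 ⇒ 0;  out=∅∪out(0)=∅
  fail(25) 'cd': from fail(24)=0 chase 'd': 0 ⇒ 15;  out=∅∪out(15)=∅
  fail(3) 'abd': from fail(2)=0 chase 'd': 0 ⇒ 15;  out=∅∪out(15)=∅
  fail(7) 'ebb': from fail(6)=0 chase 'b': 0 ⇒ 0;  out={1}∪out(0)={1}
  fail(9) 'acd': from fail(8)=24 chase 'd': 24 ⇒ 25;  out=∅∪out(25)=∅
  fail(12) 'abe': from fail(2)=0 chase 'e': 0 ⇒ 5;  out=∅∪out(5)=∅
  fail(17) 'dbb': from fail(16)=0 chase 'b': 0 ⇒ 0;  out=∅∪out(0)=∅
  fail(26) 'cda': from fail(25)=15 chase 'a': 15→0 ⇒ 1;  out=∅∪out(1)=∅
  fail(4) 'abda': from fail(3)=15 chase 'a': 15→0 ⇒ 1;  out={0}∪out(1)={0}
  fail(10) 'acda': from fail(9)=25 chase 'a': 25 ⇒ 26;  out=∅∪out(26)=∅
  fail(13) 'abee': from fail(12)=5 chase 'e': 5→0 ⇒ 5;  out=∅∪out(5)=∅
  fail(18) 'dbbd': from fail(17)=0 chase 'd': 0 ⇒ 15;  out=∅∪out(15)=∅
  fail(21) 'ebbb': from fail(7)=0 chase 'b': 0 ⇒ 0;  out=∅∪out(0)=∅
  fail(27) 'cdac': from fail(26)=1 chase 'c': 1 ⇒ 8;  out={6}∪out(8)={6}
  fail(11) 'acdac': from fail(10)=26 chase 'c': 26 ⇒ 27;  out={2}∪out(27)={2,6}
  fail(14) 'abeeb': from fail(13)=5 chase 'b': 5 ⇒ 6;  out={3}∪out(6)={3}
  fail(19) 'dbbdb': from fail(18)=15 chase 'b': 15 ⇒ 16;  out=∅∪out(16)=∅
  fail(22) 'ebbbb': from fail(21)=0 chase 'b': 0 ⇒ 0;  out=∅∪out(0)=∅
  fail(20) 'dbbdba': from fail(19)=16 chase 'a': 16→0 ⇒ 1;  out={4}∪out(1)={4}
  fail(23) 'ebbbbc': from fail(22)=0 chase 'c': 0 ⇒ 24;  out={5}∪out(24)={5}

Scan:
pos 0 'c': at 24
pos 1 'd': at 25
pos 2 'a': at 26
pos 3 'c': at 27  ** P6@[0:3]
pos 4 'd': at 9 (via fail)
pos 5 'c': at 24 (via fail)
pos 6 'e': at 5 (via fail)
pos 7 'e': at 5 (via fail)
pos 8 'd': at 15 (via fail)
pos 9 'd': at 15 (via fail)
pos 10 'd': at 15 (via fail)
pos 11 'a': at 1 (via fail)
pos 12 'b': at 2
pos 13 'd': at 3
pos 14 'a': at 4  ** P0@[11:14]
pos 15 'c': at 8 (via fail)
pos 16 'd': at 9
pos 17 'a': at 10
pos 18 'c': at 11  ** P2@[14:18],P6@[15:18]
pos 19 'a': at 1 (via fail)
pos 20 'c': at 8
pos 21 'd': at 9
pos 22 'd': at 15 (via fail)
pos 23 'e': at 5 (via fail)
pos 24 'd': at 15 (via fail)
pos 25 'e': at 5 (via fail)
pos 26 'b': at 6
pos 27 'b': at 7  ** P1@[25:27]
pos 28 'd': at 15 (via fail)
pos 29 'e': at 5 (via fail)
pos 30 'b': at 6
pos 31 'b': at 7  ** P1@[29:31]
pos 32 'b': at 21
pos 33 'e': at 5 (via fail)
pos 34 'a': at 1 (via fail)
pos 35 'c': at 8
pos 36 'd': at 9
pos 37 'a': at 10
pos 38 'c': at 11  ** P2@[34:38],P6@[35:38]
pos 39 'a': at 1 (via fail)
pos 40 'd': at 15 (via fail)

All matches (sorted): [[3,6],[14,0],[18,2],[18,6],[27,1],[31,1],[38,2],[38,6]]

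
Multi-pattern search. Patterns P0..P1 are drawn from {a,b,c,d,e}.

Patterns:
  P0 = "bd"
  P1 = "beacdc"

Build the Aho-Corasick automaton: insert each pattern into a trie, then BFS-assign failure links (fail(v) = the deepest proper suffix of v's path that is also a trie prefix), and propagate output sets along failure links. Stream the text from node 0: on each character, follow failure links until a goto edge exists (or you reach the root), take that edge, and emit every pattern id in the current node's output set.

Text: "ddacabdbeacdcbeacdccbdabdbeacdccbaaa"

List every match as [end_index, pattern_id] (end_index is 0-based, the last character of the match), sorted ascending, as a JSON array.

Build:
Trie nodes:
  0='ε' goto b→1
  1='b' goto d→2 e→3
  2='bd' goto ·  ←P0
  3='be' goto a→4
  4='bea' goto c→5
  5='beac' goto d→6
  6='beacd' goto c→7
  7='beacdc' goto ·  ←P1

Failure links (BFS by depth):
  n1('b'): parent n0 fail=0; on 'b' 0 → fail=0;  out ∅∪∅=∅
  n2('bd'): parent n1 fail=0; on 'd' 0 → fail=0;  out {0}∪∅={0}
  n3('be'): parent n1 fail=0; on 'e' 0 → fail=0;  out ∅∪∅=∅
  n4('bea'): parent n3 fail=0; on 'a' 0 → fail=0;  out ∅∪∅=∅
  n5('beac'): parent n4 fail=0; on 'c' 0 → fail=0;  out ∅∪∅=∅
  n6('beacd'): parent n5 fail=0; on 'd' 0 → fail=0;  out ∅∪∅=∅
  n7('beacdc'): parent n6 fail=0; on 'c' 0 → fail=0;  out {1}∪∅={1}

Scan:
i=0 'd': node 0→0
i=1 'd': node 0→0
i=2 'a': node 0→0
i=3 'c': node 0→0
i=4 'a': node 0→0
i=5 'b': node 0→1
i=6 'd': node 1→2  emit P0@[5:6]
i=7 'b': node 2→1 (fail-walked)
i=8 'e': node 1→3
i=9 'a': node 3→4
i=10 'c': node 4→5
i=11 'd': node 5→6
i=12 'c': node 6→7  emit P1@[7:12]
i=13 'b': node 7→1 (fail-walked)
i=14 'e': node 1→3
i=15 'a': node 3→4
i=16 'c': node 4→5
i=17 'd': node 5→6
i=18 'c': node 6→7  emit P1@[13:18]
i=19 'c': node 7→0 (fail-walked)
i=20 'b': node 0→1
i=21 'd': node 1→2  emit P0@[20:21]
i=22 'a': node 2→0 (fail-walked)
i=23 'b': node 0→1
i=24 'd': node 1→2  emit P0@[23:24]
i=25 'b': node 2→1 (fail-walked)
i=26 'e': node 1→3
i=27 'a': node 3→4
i=28 'c': node 4→5
i=29 'd': node 5→6
i=30 'c': node 6→7  emit P1@[25:30]
i=31 'c': node 7→0 (fail-walked)
i=32 'b': node 0→1
i=33 'a': node 1→0 (fail-walked)
i=34 'a': node 0→0
i=35 'a': node 0→0

All matches (sorted): [[6,0],[12,1],[18,1],[21,0],[24,0],[30,1]]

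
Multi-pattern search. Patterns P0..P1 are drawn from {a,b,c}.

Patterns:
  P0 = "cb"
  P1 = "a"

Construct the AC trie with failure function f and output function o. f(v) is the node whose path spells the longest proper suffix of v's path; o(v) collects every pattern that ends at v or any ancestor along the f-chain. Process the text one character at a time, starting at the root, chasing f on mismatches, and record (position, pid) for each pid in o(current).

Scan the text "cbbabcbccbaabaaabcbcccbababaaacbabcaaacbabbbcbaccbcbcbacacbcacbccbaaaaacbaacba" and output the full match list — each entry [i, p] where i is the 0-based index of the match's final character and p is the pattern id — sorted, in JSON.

Build:
Trie (insert patterns):
  0='ε' goto a→3 c→1
  1='c' goto b→2
  2='cb' goto ·  [P0 ends]
  3='a' goto ·  [P1 ends]

BFS fail/out derivation:
  fail(1) 'c': from fail(0)=0 chase 'c': 0 ⇒ 0;  out=∅∪out(0)=∅
  fail(3) 'a': from fail(0)=0 chase 'a': 0 ⇒ 0;  out={1}∪out(0)={1}
  fail(2) 'cb': from fail(1)=0 chase 'b': 0 ⇒ 0;  out={0}∪out(0)={0}

Run:
pos 0 'c': at 1
pos 1 'b': at 2  → match P0@[0:1]
pos 2 'b': at 0 (fail-walked)
pos 3 'a': at 3  → match P1@[3:3]
pos 4 'b': at 0 (fail-walked)
pos 5 'c': at 1
pos 6 'b': at 2  → match P0@[5:6]
pos 7 'c': at 1 (fail-walked)
pos 8 'c': at 1 (fail-walked)
pos 9 'b': at 2  → match P0@[8:9]
pos 10 'a': at 3 (fail-walked)  → match P1@[10:10]
pos 11 'a': at 3 (fail-walked)  → match P1@[11:11]
pos 12 'b': at 0 (fail-walked)
pos 13 'a': at 3  → match P1@[13:13]
pos 14 'a': at 3 (fail-walked)  → match P1@[14:14]
pos 15 'a': at 3 (fail-walked)  → match P1@[15:15]
pos 16 'b': at 0 (fail-walked)
pos 17 'c': at 1
pos 18 'b': at 2  → match P0@[17:18]
pos 19 'c': at 1 (fail-walked)
pos 20 'c': at 1 (fail-walked)
pos 21 'c': at 1 (fail-walked)
pos 22 'b': at 2  → match P0@[21:22]
pos 23 'a': at 3 (fail-walked)  → match P1@[23:23]
pos 24 'b': at 0 (fail-walked)
pos 25 'a': at 3  → match P1@[25:25]
pos 26 'b': at 0 (fail-walked)
pos 27 'a': at 3  → match P1@[27:27]
pos 28 'a': at 3 (fail-walked)  → match P1@[28:28]
pos 29 'a': at 3 (fail-walked)  → match P1@[29:29]
pos 30 'c': at 1 (fail-walked)
pos 31 'b': at 2  → match P0@[30:31]
pos 32 'a': at 3 (fail-walked)  → match P1@[32:32]
pos 33 'b': at 0 (fail-walked)
pos 34 'c': at 1
pos 35 'a': at 3 (fail-walked)  → match P1@[35:35]
pos 36 'a': at 3 (fail-walked)  → match P1@[36:36]
pos 37 'a': at 3 (fail-walked)  → match P1@[37:37]
pos 38 'c': at 1 (fail-walked)
pos 39 'b': at 2  → match P0@[38:39]
pos 40 'a': at 3 (fail-walked)  → match P1@[40:40]
pos 41 'b': at 0 (fail-walked)
pos 42 'b': at 0
pos 43 'b': at 0
pos 44 'c': at 1
pos 45 'b': at 2  → match P0@[44:45]
pos 46 'a': at 3 (fail-walked)  → match P1@[46:46]
pos 47 'c': at 1 (fail-walked)
pos 48 'c': at 1 (fail-walked)
pos 49 'b': at 2  → match P0@[48:49]
pos 50 'c': at 1 (fail-walked)
pos 51 'b': at 2  → match P0@[50:51]
pos 52 'c': at 1 (fail-walked)
pos 53 'b': at 2  → match P0@[52:53]
pos 54 'a': at 3 (fail-walked)  → match P1@[54:54]
pos 55 'c': at 1 (fail-walked)
pos 56 'a': at 3 (fail-walked)  → match P1@[56:56]
pos 57 'c': at 1 (fail-walked)
pos 58 'b': at 2  → match P0@[57:58]
pos 59 'c': at 1 (fail-walked)
pos 60 'a': at 3 (fail-walked)  → match P1@[60:60]
pos 61 'c': at 1 (fail-walked)
pos 62 'b': at 2  → match P0@[61:62]
pos 63 'c': at 1 (fail-walked)
pos 64 'c': at 1 (fail-walked)
pos 65 'b': at 2  → match P0@[64:65]
pos 66 'a': at 3 (fail-walked)  → match P1@[66:66]
pos 67 'a': at 3 (fail-walked)  → match P1@[67:67]
pos 68 'a': at 3 (fail-walked)  → match P1@[68:68]
pos 69 'a': at 3 (fail-walked)  → match P1@[69:69]
pos 70 'a': at 3 (fail-walked)  → match P1@[70:70]
pos 71 'c': at 1 (fail-walked)
pos 72 'b': at 2  → match P0@[71:72]
pos 73 'a': at 3 (fail-walked)  → match P1@[73:73]
pos 74 'a': at 3 (fail-walked)  → match P1@[74:74]
pos 75 'c': at 1 (fail-walked)
pos 76 'b': at 2  → match P0@[75:76]
pos 77 'a': at 3 (fail-walked)  → match P1@[77:77]

All matches (sorted): [[1,0],[3,1],[6,0],[9,0],[10,1],[11,1],[13,1],[14,1],[15,1],[18,0],[22,0],[23,1],[25,1],[27,1],[28,1],[29,1],[31,0],[32,1],[35,1],[36,1],[37,1],[39,0],[40,1],[45,0],[46,1],[49,0],[51,0],[53,0],[54,1],[56,1],[58,0],[60,1],[62,0],[65,0],[66,1],[67,1],[68,1],[69,1],[70,1],[72,0],[73,1],[74,1],[76,0],[77,1]]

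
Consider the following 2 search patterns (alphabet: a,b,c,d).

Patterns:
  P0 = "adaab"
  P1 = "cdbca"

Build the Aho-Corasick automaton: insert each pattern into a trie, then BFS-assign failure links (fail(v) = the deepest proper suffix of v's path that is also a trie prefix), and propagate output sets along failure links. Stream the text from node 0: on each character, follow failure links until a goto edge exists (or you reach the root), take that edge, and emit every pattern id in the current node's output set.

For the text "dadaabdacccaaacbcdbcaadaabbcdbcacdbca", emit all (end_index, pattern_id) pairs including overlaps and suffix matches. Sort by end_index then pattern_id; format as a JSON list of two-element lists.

Construct AC machine:
Trie nodes:
  n0 'ε': a→1 c→6
  n1 'a': d→2
  n2 'ad': a→3
  n3 'ada': a→4
  n4 'adaa': b→5
  n5 'adaab': ·  [P0 ends]
  n6 'c': d→7
  n7 'cd': b→8
  n8 'cdb': c→9
  n9 'cdbc': a→10
  n10 'cdbca': ·  [P1 ends]

Failure links (BFS by depth):
  fail(1) 'a': from fail(0)=0 chase 'a': 0 ⇒ 0;  out=∅∪out(0)=∅
  fail(6) 'c': from fail(0)=0 chase 'c': 0 ⇒ 0;  out=∅∪out(0)=∅
  fail(2) 'ad': from fail(1)=0 chase 'd': 0 ⇒ 0;  out=∅∪out(0)=∅
  fail(7) 'cd': from fail(6)=0 chase 'd': 0 ⇒ 0;  out=∅∪out(0)=∅
  fail(3) 'ada': from fail(2)=0 chase 'a': 0 ⇒ 1;  out=∅∪out(1)=∅
  fail(8) 'cdb': from fail(7)=0 chase 'b': 0 ⇒ 0;  out=∅∪out(0)=∅
  fail(4) 'adaa': from fail(3)=1 chase 'a': 1→0 ⇒ 1;  out=∅∪out(1)=∅
  fail(9) 'cdbc': from fail(8)=0 chase 'c': 0 ⇒ 6;  out=∅∪out(6)=∅
  fail(5) 'adaab': from fail(4)=1 chase 'b': 1→0 ⇒ 0;  out={0}∪out(0)={0}
  fail(10) 'cdbca': from fail(9)=6 chase 'a': 6→0 ⇒ 1;  out={1}∪out(1)={1}

Run:
pos 0 'd': at 0
pos 1 'a': at 1
pos 2 'd': at 2
pos 3 'a': at 3
pos 4 'a': at 4
pos 5 'b': at 5  emit P0@[1:5]
pos 6 'd': at 0 (fail-walked)
pos 7 'a': at 1
pos 8 'c': at 6 (fail-walked)
pos 9 'c': at 6 (fail-walked)
pos 10 'c': at 6 (fail-walked)
pos 11 'a': at 1 (fail-walked)
pos 12 'a': at 1 (fail-walked)
pos 13 'a': at 1 (fail-walked)
pos 14 'c': at 6 (fail-walked)
pos 15 'b': at 0 (fail-walked)
pos 16 'c': at 6
pos 17 'd': at 7
pos 18 'b': at 8
pos 19 'c': at 9
pos 20 'a': at 10  emit P1@[16:20]
pos 21 'a': at 1 (fail-walked)
pos 22 'd': at 2
pos 23 'a': at 3
pos 24 'a': at 4
pos 25 'b': at 5  emit P0@[21:25]
pos 26 'b': at 0 (fail-walked)
pos 27 'c': at 6
pos 28 'd': at 7
pos 29 'b': at 8
pos 30 'c': at 9
pos 31 'a': at 10  emit P1@[27:31]
pos 32 'c': at 6 (fail-walked)
pos 33 'd': at 7
pos 34 'b': at 8
pos 35 'c': at 9
pos 36 'a': at 10  emit P1@[32:36]

All matches (sorted): [[5,0],[20,1],[25,0],[31,1],[36,1]]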